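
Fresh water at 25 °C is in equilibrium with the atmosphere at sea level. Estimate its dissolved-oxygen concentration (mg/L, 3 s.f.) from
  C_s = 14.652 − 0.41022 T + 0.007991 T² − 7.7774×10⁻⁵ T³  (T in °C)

C_s = 14.652 − 0.41022×25 + 0.007991×25² − 7.7774×10⁻⁵×25³ = 8.176 mg/L.

C_s ≈ 8.18 mg/L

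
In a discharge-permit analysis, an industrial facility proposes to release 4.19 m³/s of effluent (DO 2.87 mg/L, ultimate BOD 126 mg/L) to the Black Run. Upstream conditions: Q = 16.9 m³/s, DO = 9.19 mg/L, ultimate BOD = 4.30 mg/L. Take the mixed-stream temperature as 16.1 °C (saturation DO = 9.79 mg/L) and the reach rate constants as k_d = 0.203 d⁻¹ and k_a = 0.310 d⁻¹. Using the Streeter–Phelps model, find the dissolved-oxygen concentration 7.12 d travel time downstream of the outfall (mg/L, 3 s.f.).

DO ≈ 2.80 mg/L

Mixed DO = (16.9×9.19 + 4.19×2.87)/(16.9+4.19) = 167.3/21.09 = 7.934 mg/L.
Mixed L₀ = (16.9×4.30 + 4.19×126)/(21.09) = 600.6/21.09 = 28.48 mg/L.
Initial deficit D₀ = C_s − DO₀ = 9.79 − 7.934 = 1.856 mg/L.
D(7.12) = [0.203×28.48/(0.310−0.203)](e^(−0.203×7.12) − e^(−0.310×7.12)) + 1.856 e^(−0.310×7.12)
= 54.03 × (0.2357 − 0.1100) + 1.856 × 0.1100 = 6.993 mg/L.
DO = 9.79 − 6.993 = 2.797 mg/L.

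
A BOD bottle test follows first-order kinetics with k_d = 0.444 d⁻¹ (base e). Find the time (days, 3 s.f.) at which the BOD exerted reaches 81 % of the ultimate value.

t ≈ 3.74 d

y/L₀ = 1 − e^(−k_d t) = 0.81 ⇒ e^(−k_d t) = 0.190
t = −ln(0.190) / 0.444 = 1.661 / 0.444 = 3.740 d.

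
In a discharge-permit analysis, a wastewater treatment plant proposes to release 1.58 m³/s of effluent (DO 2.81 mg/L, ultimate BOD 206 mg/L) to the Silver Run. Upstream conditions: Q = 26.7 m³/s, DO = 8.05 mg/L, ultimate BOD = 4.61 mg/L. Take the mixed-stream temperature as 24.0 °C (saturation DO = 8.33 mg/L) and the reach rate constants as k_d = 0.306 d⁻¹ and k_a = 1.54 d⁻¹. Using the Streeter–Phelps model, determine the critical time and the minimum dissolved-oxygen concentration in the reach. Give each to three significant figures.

Mixed DO = (26.7×8.05 + 1.58×2.81)/(26.7+1.58) = 219.4/28.28 = 7.757 mg/L.
Mixed L₀ = (26.7×4.61 + 1.58×206)/(28.28) = 448.6/28.28 = 15.86 mg/L.
Initial deficit D₀ = C_s − DO₀ = 8.33 − 7.757 = 0.5728 mg/L.
t_c = (1/1.234) ln[(1.54/0.306)(1 − 0.5728×1.234/(0.306×15.86))] = 0.8104 × ln(4.300) = 1.182 d.
D_c = (0.306/1.54) × 15.86 × e^(−0.306×1.182) = 0.1987 × 15.86 × 0.6965 = 2.195 mg/L.
Minimum DO = 8.33 − 2.195 = 6.135 mg/L.

t_c ≈ 1.18 d; minimum DO ≈ 6.13 mg/L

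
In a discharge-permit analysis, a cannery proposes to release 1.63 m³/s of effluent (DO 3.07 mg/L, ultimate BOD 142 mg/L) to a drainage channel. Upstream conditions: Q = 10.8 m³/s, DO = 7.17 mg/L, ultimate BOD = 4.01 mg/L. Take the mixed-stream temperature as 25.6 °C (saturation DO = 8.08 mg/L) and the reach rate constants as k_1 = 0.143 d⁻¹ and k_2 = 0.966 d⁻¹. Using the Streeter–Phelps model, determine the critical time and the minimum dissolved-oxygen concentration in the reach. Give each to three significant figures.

Mixed DO = (10.8×7.17 + 1.63×3.07)/(10.8+1.63) = 82.44/12.43 = 6.632 mg/L.
Mixed L₀ = (10.8×4.01 + 1.63×142)/(12.43) = 274.8/12.43 = 22.11 mg/L.
Initial deficit D₀ = C_s − DO₀ = 8.08 − 6.632 = 1.448 mg/L.
t_c = (1/0.8230) ln[(0.966/0.143)(1 − 1.448×0.8230/(0.143×22.11))] = 1.215 × ln(4.209) = 1.746 d.
D_c = (0.143/0.966) × 22.11 × e^(−0.143×1.746) = 0.1480 × 22.11 × 0.7790 = 2.549 mg/L.
Minimum DO = 8.08 − 2.549 = 5.531 mg/L.

t_c ≈ 1.75 d; minimum DO ≈ 5.53 mg/L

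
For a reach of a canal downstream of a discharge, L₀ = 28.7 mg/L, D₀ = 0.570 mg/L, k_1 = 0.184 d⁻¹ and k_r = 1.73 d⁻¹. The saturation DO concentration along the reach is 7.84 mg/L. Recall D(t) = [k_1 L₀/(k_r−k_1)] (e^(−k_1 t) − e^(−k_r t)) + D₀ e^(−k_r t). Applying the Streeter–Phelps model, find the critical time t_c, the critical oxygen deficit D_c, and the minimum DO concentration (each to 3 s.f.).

At the critical point dD/dt = 0, so k_1 L₀ e^(−k_1 t) = k_r D. Substituting D(t) from the Streeter–Phelps equation and solving for t gives
t_c = ln[(k_r/k_1)(1 − D₀(k_r−k_1)/(k_1 L₀))] / (k_r−k_1).
Here k_r−k_1 = 1.546 d⁻¹ and 1 − D₀(k_r−k_1)/(k_1 L₀) = 1 − 0.570×1.546/(0.184×28.7) = 0.8331, so
t_c = ln(9.402 × 0.8331) / 1.546 = 2.058 / 1.546 = 1.331 d.
D_c = (k_1/k_r) L₀ e^(−k_1 t_c) = (0.184/1.73) × 28.7 × e^(−0.184×1.331) = 0.1064 × 28.7 × 0.7827 = 2.389 mg/L.
Minimum DO = C_s − D_c = 7.84 − 2.389 = 5.451 mg/L.

t_c ≈ 1.33 d; D_c ≈ 2.39 mg/L; min DO ≈ 5.45 mg/L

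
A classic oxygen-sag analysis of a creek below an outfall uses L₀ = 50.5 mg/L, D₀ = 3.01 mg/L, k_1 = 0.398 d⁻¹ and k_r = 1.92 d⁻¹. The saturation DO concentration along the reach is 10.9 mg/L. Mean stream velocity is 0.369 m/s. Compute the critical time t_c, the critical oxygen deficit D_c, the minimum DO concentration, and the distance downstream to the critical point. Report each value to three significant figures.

t_c = [1/(k_r−k_1)] ln[(k_r/k_1)(1 − D₀(k_r−k_1)/(k_1 L₀))]
= [1/(1.92−0.398)] ln[(1.92/0.398)(1 − 3.01×1.522/(0.398×50.5))]
= (1/1.522) ln[4.824 × 0.7721] = 0.6570 × ln(3.725) = 0.6570 × 1.315 = 0.8640 d.
L(t_c) = L₀ e^(−k_1 t_c) = 50.5 × 0.7090 = 35.81 mg/L, and at the critical point k_r D_c = k_1 L, so D_c = (0.398/1.92) × 35.81 = 7.422 mg/L.
Minimum DO = C_s − D_c = 10.9 − 7.422 = 3.478 mg/L.
x_c = v t_c = 0.369 m/s × 0.8640 d × 86400 s/d = 27540 m ≈ 27.5 km.

t_c ≈ 0.864 d; D_c ≈ 7.42 mg/L; min DO ≈ 3.48 mg/L; x_c ≈ 27.5 km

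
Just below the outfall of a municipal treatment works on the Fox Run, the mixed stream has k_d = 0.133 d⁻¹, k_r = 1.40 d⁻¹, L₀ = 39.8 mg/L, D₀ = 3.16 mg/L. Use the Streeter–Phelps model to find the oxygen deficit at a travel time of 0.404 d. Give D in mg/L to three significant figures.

k_d L₀/(k_r−k_d) = 0.133×39.8/(1.40−0.133) = 5.293/1.267 = 4.178 mg/L.
e^(−k_d t) = e^(−0.133×0.4040) = 0.9477; e^(−k_r t) = e^(−1.40×0.4040) = 0.5680.
D = 4.178 × (0.9477 − 0.5680) + 3.16 × 0.5680 = 1.586 + 1.795 = 3.381 mg/L.

D ≈ 3.38 mg/L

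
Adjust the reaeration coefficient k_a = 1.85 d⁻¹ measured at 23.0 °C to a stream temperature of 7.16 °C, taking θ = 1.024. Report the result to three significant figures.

k_a(T₂) = k_a(T₁) · θ^(T₂−T₁) = 1.85 × 1.024^(7.16−23.0)
= 1.85 × 1.024^-15.8 = 1.85 × 0.6868 = 1.271 d⁻¹.

k_a ≈ 1.27 d⁻¹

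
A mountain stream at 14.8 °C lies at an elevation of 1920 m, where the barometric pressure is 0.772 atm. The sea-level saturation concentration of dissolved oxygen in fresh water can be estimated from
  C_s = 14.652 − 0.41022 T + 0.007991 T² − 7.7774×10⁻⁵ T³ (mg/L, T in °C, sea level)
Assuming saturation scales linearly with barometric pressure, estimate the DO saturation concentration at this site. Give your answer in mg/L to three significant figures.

C_s ≈ 7.78 mg/L

At sea level: C_s = 14.652 − 0.41022×14.8 + 0.007991×14.8² − 7.7774×10⁻⁵×14.8³ = 10.08 mg/L.
Pressure correction: C_s' = 10.08 × 0.772 = 7.781 mg/L.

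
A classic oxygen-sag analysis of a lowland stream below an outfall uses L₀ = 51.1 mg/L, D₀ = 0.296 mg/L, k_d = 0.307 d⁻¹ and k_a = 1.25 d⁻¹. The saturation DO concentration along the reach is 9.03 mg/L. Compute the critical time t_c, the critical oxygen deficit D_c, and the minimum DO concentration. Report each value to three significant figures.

At the critical point dD/dt = 0, so k_d L₀ e^(−k_d t) = k_a D. Substituting D(t) from the Streeter–Phelps equation and solving for t gives
t_c = ln[(k_a/k_d)(1 − D₀(k_a−k_d)/(k_d L₀))] / (k_a−k_d).
Here k_a−k_d = 0.9430 d⁻¹ and 1 − D₀(k_a−k_d)/(k_d L₀) = 1 − 0.296×0.9430/(0.307×51.1) = 0.9822, so
t_c = ln(4.072 × 0.9822) / 0.9430 = 1.386 / 0.9430 = 1.470 d.
L(t_c) = L₀ e^(−k_d t_c) = 51.1 × 0.6368 = 32.54 mg/L, and at the critical point k_a D_c = k_d L, so D_c = (0.307/1.25) × 32.54 = 7.992 mg/L.
Minimum DO = C_s − D_c = 9.03 − 7.992 = 1.038 mg/L.

t_c ≈ 1.47 d; D_c ≈ 7.99 mg/L; min DO ≈ 1.04 mg/L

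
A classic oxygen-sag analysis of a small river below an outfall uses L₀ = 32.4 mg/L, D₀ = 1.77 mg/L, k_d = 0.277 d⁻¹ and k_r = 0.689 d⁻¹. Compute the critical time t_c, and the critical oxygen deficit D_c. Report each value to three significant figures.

t_c ≈ 2.01 d; D_c ≈ 7.47 mg/L

At the critical point dD/dt = 0, so k_d L₀ e^(−k_d t) = k_r D. Substituting D(t) from the Streeter–Phelps equation and solving for t gives
t_c = ln[(k_r/k_d)(1 − D₀(k_r−k_d)/(k_d L₀))] / (k_r−k_d).
Here k_r−k_d = 0.4120 d⁻¹ and 1 − D₀(k_r−k_d)/(k_d L₀) = 1 − 1.77×0.4120/(0.277×32.4) = 0.9187, so
t_c = ln(2.487 × 0.9187) / 0.4120 = 0.8265 / 0.4120 = 2.006 d.
D_c = (k_d/k_r) L₀ e^(−k_d t_c) = (0.277/0.689) × 32.4 × e^(−0.277×2.006) = 0.4020 × 32.4 × 0.5737 = 7.473 mg/L.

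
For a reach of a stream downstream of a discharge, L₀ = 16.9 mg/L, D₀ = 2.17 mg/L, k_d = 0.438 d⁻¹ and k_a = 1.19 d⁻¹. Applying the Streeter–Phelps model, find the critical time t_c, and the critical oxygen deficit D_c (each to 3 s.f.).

t_c ≈ 0.998 d; D_c ≈ 4.02 mg/L

At the critical point dD/dt = 0, so k_d L₀ e^(−k_d t) = k_a D. Substituting D(t) from the Streeter–Phelps equation and solving for t gives
t_c = ln[(k_a/k_d)(1 − D₀(k_a−k_d)/(k_d L₀))] / (k_a−k_d).
Here k_a−k_d = 0.7520 d⁻¹ and 1 − D₀(k_a−k_d)/(k_d L₀) = 1 − 2.17×0.7520/(0.438×16.9) = 0.7795, so
t_c = ln(2.717 × 0.7795) / 0.7520 = 0.7504 / 0.7520 = 0.9979 d.
L(t_c) = L₀ e^(−k_d t_c) = 16.9 × 0.6459 = 10.92 mg/L, and at the critical point k_a D_c = k_d L, so D_c = (0.438/1.19) × 10.92 = 4.018 mg/L.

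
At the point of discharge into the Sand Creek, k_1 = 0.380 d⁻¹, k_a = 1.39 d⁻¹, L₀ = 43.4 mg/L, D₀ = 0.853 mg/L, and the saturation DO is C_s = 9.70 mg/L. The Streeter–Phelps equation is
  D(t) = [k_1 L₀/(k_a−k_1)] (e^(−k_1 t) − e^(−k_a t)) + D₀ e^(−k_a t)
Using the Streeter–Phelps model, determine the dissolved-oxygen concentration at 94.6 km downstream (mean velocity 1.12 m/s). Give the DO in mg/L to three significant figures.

Travel time t = x/v = 94.6 km / (1.12 m/s) = 94600 m / 1.12 m/s = 84460 s = 0.9776 d.
k_1 L₀/(k_a−k_1) = 0.380×43.4/(1.39−0.380) = 16.49/1.010 = 16.33 mg/L.
e^(−k_1 t) = e^(−0.380×0.9776) = 0.6897; e^(−k_a t) = e^(−1.39×0.9776) = 0.2570.
D = 16.33 × (0.6897 − 0.2570) + 0.853 × 0.2570 = 7.066 + 0.2192 = 7.286 mg/L.
DO = C_s − D = 9.70 − 7.286 = 2.414 mg/L.

DO ≈ 2.41 mg/L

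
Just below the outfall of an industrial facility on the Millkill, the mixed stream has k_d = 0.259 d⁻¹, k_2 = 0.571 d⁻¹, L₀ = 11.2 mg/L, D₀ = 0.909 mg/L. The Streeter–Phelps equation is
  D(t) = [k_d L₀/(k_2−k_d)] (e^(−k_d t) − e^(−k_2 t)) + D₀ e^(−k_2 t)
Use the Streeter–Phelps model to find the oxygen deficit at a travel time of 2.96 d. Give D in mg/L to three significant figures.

D ≈ 2.77 mg/L

k_d L₀/(k_2−k_d) = 0.259×11.2/(0.571−0.259) = 2.901/0.3120 = 9.297 mg/L.
e^(−k_d t) = e^(−0.259×2.960) = 0.4646; e^(−k_2 t) = e^(−0.571×2.960) = 0.1845.
D = 9.297 × (0.4646 − 0.1845) + 0.909 × 0.1845 = 2.604 + 0.1677 = 2.772 mg/L.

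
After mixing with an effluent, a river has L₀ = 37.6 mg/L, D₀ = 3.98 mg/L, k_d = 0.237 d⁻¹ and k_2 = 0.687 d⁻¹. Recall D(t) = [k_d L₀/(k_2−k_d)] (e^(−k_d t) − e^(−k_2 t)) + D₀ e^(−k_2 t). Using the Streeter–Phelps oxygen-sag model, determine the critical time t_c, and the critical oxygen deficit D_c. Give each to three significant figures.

t_c ≈ 1.87 d; D_c ≈ 8.33 mg/L

With k_2/k_d = 2.899 and 1 − D₀(k_2−k_d)/(k_d L₀) = 0.7990,
t_c = ln(2.899 × 0.7990) / (0.687 − 0.237) = ln(2.316) / 0.4500 = 0.8399/0.4500 = 1.866 d.
D_c = (k_d/k_2) L₀ e^(−k_d t_c) = (0.237/0.687) × 37.6 × e^(−0.237×1.866) = 0.3450 × 37.6 × 0.6425 = 8.334 mg/L.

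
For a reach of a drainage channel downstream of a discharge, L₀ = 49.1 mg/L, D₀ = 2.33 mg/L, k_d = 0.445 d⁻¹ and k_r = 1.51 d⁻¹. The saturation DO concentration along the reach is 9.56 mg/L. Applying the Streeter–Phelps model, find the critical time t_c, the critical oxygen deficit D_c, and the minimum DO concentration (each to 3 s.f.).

With k_r/k_d = 3.393 and 1 − D₀(k_r−k_d)/(k_d L₀) = 0.8864,
t_c = ln(3.393 × 0.8864) / (1.51 − 0.445) = ln(3.008) / 1.065 = 1.101/1.065 = 1.034 d.
L(t_c) = L₀ e^(−k_d t_c) = 49.1 × 0.6312 = 30.99 mg/L, and at the critical point k_r D_c = k_d L, so D_c = (0.445/1.51) × 30.99 = 9.133 mg/L.
Minimum DO = C_s − D_c = 9.56 − 9.133 = 0.4267 mg/L.

t_c ≈ 1.03 d; D_c ≈ 9.13 mg/L; min DO ≈ 0.427 mg/L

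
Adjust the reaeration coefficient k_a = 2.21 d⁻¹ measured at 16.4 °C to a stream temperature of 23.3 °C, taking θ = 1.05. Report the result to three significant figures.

k_a ≈ 3.09 d⁻¹

k_a(T₂) = k_a(T₁) · θ^(T₂−T₁) = 2.21 × 1.05^(23.3−16.4)
= 2.21 × 1.05^6.90 = 2.21 × 1.400 = 3.095 d⁻¹.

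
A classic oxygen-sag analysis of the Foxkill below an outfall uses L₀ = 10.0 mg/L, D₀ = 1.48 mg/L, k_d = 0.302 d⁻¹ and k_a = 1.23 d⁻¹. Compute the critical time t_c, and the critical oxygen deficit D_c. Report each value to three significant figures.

t_c ≈ 0.860 d; D_c ≈ 1.89 mg/L

With k_a/k_d = 4.073 and 1 − D₀(k_a−k_d)/(k_d L₀) = 0.5452,
t_c = ln(4.073 × 0.5452) / (1.23 − 0.302) = ln(2.221) / 0.9280 = 0.7978/0.9280 = 0.8597 d.
D_c = (k_d/k_a) L₀ e^(−k_d t_c) = (0.302/1.23) × 10.0 × e^(−0.302×0.8597) = 0.2455 × 10.0 × 0.7713 = 1.894 mg/L.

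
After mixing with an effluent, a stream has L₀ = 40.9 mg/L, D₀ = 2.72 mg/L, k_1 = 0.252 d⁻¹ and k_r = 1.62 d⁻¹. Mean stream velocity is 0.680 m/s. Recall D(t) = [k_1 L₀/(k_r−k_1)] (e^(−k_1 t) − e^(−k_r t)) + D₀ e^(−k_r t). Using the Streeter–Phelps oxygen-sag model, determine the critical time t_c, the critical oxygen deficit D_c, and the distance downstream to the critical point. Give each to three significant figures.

t_c = [1/(k_r−k_1)] ln[(k_r/k_1)(1 − D₀(k_r−k_1)/(k_1 L₀))]
= [1/(1.62−0.252)] ln[(1.62/0.252)(1 − 2.72×1.368/(0.252×40.9))]
= (1/1.368) ln[6.429 × 0.6390] = 0.7310 × ln(4.108) = 0.7310 × 1.413 = 1.033 d.
L(t_c) = L₀ e^(−k_1 t_c) = 40.9 × 0.7708 = 31.53 mg/L, and at the critical point k_r D_c = k_1 L, so D_c = (0.252/1.62) × 31.53 = 4.904 mg/L.
x_c = v t_c = 0.680 m/s × 1.033 d × 86400 s/d = 60680 m ≈ 60.7 km.

t_c ≈ 1.03 d; D_c ≈ 4.90 mg/L; x_c ≈ 60.7 km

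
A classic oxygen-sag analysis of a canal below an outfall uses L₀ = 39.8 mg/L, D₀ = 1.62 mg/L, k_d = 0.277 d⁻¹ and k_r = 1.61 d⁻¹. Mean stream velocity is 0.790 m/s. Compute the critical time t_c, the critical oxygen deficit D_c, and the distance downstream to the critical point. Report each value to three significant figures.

With k_r/k_d = 5.812 and 1 − D₀(k_r−k_d)/(k_d L₀) = 0.8041,
t_c = ln(5.812 × 0.8041) / (1.61 − 0.277) = ln(4.674) / 1.333 = 1.542/1.333 = 1.157 d.
L(t_c) = L₀ e^(−k_d t_c) = 39.8 × 0.7258 = 28.89 mg/L, and at the critical point k_r D_c = k_d L, so D_c = (0.277/1.61) × 28.89 = 4.970 mg/L.
x_c = v t_c = 0.790 m/s × 1.157 d × 86400 s/d = 78960 m ≈ 79.0 km.

t_c ≈ 1.16 d; D_c ≈ 4.97 mg/L; x_c ≈ 79.0 km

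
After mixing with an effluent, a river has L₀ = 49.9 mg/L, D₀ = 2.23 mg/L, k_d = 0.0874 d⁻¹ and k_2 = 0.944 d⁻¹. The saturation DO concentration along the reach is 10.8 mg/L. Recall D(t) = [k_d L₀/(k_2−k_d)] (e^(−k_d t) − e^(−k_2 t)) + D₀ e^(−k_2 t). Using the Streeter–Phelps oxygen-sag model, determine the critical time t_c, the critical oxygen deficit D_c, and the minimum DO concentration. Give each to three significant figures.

t_c ≈ 2.11 d; D_c ≈ 3.84 mg/L; min DO ≈ 6.96 mg/L

t_c = [1/(k_2−k_d)] ln[(k_2/k_d)(1 − D₀(k_2−k_d)/(k_d L₀))]
= [1/(0.944−0.0874)] ln[(0.944/0.0874)(1 − 2.23×0.8566/(0.0874×49.9))]
= (1/0.8566) ln[10.80 × 0.5620] = 1.167 × ln(6.070) = 1.167 × 1.803 = 2.105 d.
L(t_c) = L₀ e^(−k_d t_c) = 49.9 × 0.8319 = 41.51 mg/L, and at the critical point k_2 D_c = k_d L, so D_c = (0.0874/0.944) × 41.51 = 3.844 mg/L.
Minimum DO = C_s − D_c = 10.8 − 3.844 = 6.956 mg/L.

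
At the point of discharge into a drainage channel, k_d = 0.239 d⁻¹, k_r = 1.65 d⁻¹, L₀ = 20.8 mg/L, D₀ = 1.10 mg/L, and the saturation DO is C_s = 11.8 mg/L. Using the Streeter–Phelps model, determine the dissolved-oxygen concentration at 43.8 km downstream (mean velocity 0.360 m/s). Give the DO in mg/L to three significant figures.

Travel time t = x/v = 43.8 km / (0.360 m/s) = 43800 m / 0.360 m/s = 121700 s = 1.408 d.
k_d L₀/(k_r−k_d) = 0.239×20.8/(1.65−0.239) = 4.971/1.411 = 3.523 mg/L.
e^(−k_d t) = e^(−0.239×1.408) = 0.7142; e^(−k_r t) = e^(−1.65×1.408) = 0.09793.
D = 3.523 × (0.7142 − 0.09793) + 1.10 × 0.09793 = 2.171 + 0.1077 = 2.279 mg/L.
DO = C_s − D = 11.8 − 2.279 = 9.521 mg/L.

DO ≈ 9.52 mg/L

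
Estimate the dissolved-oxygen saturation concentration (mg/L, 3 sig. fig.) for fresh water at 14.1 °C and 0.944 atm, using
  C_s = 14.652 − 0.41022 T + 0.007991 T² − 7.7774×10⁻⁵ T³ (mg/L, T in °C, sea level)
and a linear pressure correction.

At sea level: C_s = 14.652 − 0.41022×14.1 + 0.007991×14.1² − 7.7774×10⁻⁵×14.1³ = 10.24 mg/L.
Pressure correction: C_s' = 10.24 × 0.944 = 9.665 mg/L.

C_s ≈ 9.67 mg/L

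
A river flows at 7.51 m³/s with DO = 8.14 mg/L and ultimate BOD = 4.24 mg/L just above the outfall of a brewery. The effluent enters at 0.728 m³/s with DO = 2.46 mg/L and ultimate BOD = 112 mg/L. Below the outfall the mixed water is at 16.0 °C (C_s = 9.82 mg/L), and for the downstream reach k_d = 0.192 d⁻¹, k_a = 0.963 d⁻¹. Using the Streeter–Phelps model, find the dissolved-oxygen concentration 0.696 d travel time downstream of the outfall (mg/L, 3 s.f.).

Mixed DO = (7.51×8.14 + 0.728×2.46)/(7.51+0.728) = 62.92/8.238 = 7.638 mg/L.
Mixed L₀ = (7.51×4.24 + 0.728×112)/(8.238) = 113.4/8.238 = 13.76 mg/L.
Initial deficit D₀ = C_s − DO₀ = 9.82 − 7.638 = 2.182 mg/L.
D(0.696) = [0.192×13.76/(0.963−0.192)](e^(−0.192×0.696) − e^(−0.963×0.696)) + 2.182 e^(−0.963×0.696)
= 3.427 × (0.8749 − 0.5116) + 2.182 × 0.5116 = 2.361 mg/L.
DO = 9.82 − 2.361 = 7.459 mg/L.

DO ≈ 7.46 mg/L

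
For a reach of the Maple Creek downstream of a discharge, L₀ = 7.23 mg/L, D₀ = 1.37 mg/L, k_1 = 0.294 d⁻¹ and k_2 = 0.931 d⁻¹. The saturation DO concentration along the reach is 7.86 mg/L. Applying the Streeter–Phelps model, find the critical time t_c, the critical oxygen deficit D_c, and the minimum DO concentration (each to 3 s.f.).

At the critical point dD/dt = 0, so k_1 L₀ e^(−k_1 t) = k_2 D. Substituting D(t) from the Streeter–Phelps equation and solving for t gives
t_c = ln[(k_2/k_1)(1 − D₀(k_2−k_1)/(k_1 L₀))] / (k_2−k_1).
Here k_2−k_1 = 0.6370 d⁻¹ and 1 − D₀(k_2−k_1)/(k_1 L₀) = 1 − 1.37×0.6370/(0.294×7.23) = 0.5894, so
t_c = ln(3.167 × 0.5894) / 0.6370 = 0.6241 / 0.6370 = 0.9798 d.
D_c = (k_1/k_2) L₀ e^(−k_1 t_c) = (0.294/0.931) × 7.23 × e^(−0.294×0.9798) = 0.3158 × 7.23 × 0.7497 = 1.712 mg/L.
Minimum DO = C_s − D_c = 7.86 − 1.712 = 6.148 mg/L.

t_c ≈ 0.980 d; D_c ≈ 1.71 mg/L; min DO ≈ 6.15 mg/L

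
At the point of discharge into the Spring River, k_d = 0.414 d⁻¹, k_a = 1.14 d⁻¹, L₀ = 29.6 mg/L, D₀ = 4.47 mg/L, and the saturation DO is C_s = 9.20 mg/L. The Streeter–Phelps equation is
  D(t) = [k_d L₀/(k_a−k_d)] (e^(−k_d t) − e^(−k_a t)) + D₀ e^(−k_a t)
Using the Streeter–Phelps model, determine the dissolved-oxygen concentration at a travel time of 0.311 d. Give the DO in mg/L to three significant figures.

k_d L₀/(k_a−k_d) = 0.414×29.6/(1.14−0.414) = 12.25/0.7260 = 16.88 mg/L.
e^(−k_d t) = e^(−0.414×0.3110) = 0.8792; e^(−k_a t) = e^(−1.14×0.3110) = 0.7015.
D = 16.88 × (0.8792 − 0.7015) + 4.47 × 0.7015 = 2.999 + 3.136 = 6.135 mg/L.
DO = C_s − D = 9.20 − 6.135 = 3.065 mg/L.

DO ≈ 3.06 mg/L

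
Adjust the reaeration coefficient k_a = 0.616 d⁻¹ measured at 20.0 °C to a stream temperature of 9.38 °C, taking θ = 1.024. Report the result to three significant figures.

k_a ≈ 0.479 d⁻¹

k_a(T₂) = k_a(T₁) · θ^(T₂−T₁) = 0.616 × 1.024^(9.38−20.0)
= 0.616 × 1.024^-10.6 = 0.616 × 0.7773 = 0.4788 d⁻¹.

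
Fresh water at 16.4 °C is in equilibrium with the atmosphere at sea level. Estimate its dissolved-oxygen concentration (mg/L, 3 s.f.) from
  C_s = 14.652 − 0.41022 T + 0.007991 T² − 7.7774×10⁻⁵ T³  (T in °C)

C_s ≈ 9.73 mg/L

C_s = 14.652 − 0.41022×16.4 + 0.007991×16.4² − 7.7774×10⁻⁵×16.4³ = 9.731 mg/L.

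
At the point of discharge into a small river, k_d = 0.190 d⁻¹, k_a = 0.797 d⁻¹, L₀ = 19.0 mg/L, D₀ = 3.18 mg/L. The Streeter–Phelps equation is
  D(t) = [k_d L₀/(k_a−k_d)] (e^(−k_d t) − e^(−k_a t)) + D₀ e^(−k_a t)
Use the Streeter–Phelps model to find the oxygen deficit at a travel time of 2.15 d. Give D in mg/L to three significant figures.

k_d L₀/(k_a−k_d) = 0.190×19.0/(0.797−0.190) = 3.610/0.6070 = 5.947 mg/L.
e^(−k_d t) = e^(−0.190×2.150) = 0.6646; e^(−k_a t) = e^(−0.797×2.150) = 0.1802.
D = 5.947 × (0.6646 − 0.1802) + 3.18 × 0.1802 = 2.881 + 0.5731 = 3.454 mg/L.

D ≈ 3.45 mg/L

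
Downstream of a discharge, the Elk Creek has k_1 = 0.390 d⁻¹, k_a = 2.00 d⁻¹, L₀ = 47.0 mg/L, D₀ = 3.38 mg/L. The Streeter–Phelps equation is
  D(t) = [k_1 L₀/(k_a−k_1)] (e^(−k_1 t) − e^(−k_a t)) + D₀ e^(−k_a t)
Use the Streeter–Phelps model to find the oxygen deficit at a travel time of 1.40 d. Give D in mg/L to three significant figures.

k_1 L₀/(k_a−k_1) = 0.390×47.0/(2.00−0.390) = 18.33/1.610 = 11.39 mg/L.
e^(−k_1 t) = e^(−0.390×1.400) = 0.5793; e^(−k_a t) = e^(−2.00×1.400) = 0.06081.
D = 11.39 × (0.5793 − 0.06081) + 3.38 × 0.06081 = 5.903 + 0.2055 = 6.108 mg/L.

D ≈ 6.11 mg/L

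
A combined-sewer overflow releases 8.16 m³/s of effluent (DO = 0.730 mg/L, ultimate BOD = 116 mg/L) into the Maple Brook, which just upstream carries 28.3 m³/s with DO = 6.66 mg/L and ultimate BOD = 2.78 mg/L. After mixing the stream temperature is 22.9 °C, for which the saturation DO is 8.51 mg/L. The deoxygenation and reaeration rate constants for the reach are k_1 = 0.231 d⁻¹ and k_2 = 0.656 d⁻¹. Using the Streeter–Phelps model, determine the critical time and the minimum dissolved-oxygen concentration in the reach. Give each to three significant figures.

Mixed DO = (28.3×6.66 + 8.16×0.730)/(28.3+8.16) = 194.4/36.46 = 5.333 mg/L.
Mixed L₀ = (28.3×2.78 + 8.16×116)/(36.46) = 1025/36.46 = 28.12 mg/L.
Initial deficit D₀ = C_s − DO₀ = 8.51 − 5.333 = 3.177 mg/L.
t_c = (1/0.4250) ln[(0.656/0.231)(1 − 3.177×0.4250/(0.231×28.12))] = 2.353 × ln(2.249) = 1.908 d.
D_c = (0.231/0.656) × 28.12 × e^(−0.231×1.908) = 0.3521 × 28.12 × 0.6436 = 6.373 mg/L.
Minimum DO = 8.51 − 6.373 = 2.137 mg/L.

t_c ≈ 1.91 d; minimum DO ≈ 2.14 mg/L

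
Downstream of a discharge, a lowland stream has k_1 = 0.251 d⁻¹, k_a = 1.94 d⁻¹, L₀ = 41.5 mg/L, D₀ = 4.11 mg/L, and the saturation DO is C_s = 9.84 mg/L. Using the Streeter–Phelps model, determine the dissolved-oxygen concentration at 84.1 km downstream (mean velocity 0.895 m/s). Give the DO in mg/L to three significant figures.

DO ≈ 5.40 mg/L

Travel time t = x/v = 84.1 km / (0.895 m/s) = 84100 m / 0.895 m/s = 93970 s = 1.088 d.
k_1 L₀/(k_a−k_1) = 0.251×41.5/(1.94−0.251) = 10.42/1.689 = 6.167 mg/L.
e^(−k_1 t) = e^(−0.251×1.088) = 0.7611; e^(−k_a t) = e^(−1.94×1.088) = 0.1213.
D = 6.167 × (0.7611 − 0.1213) + 4.11 × 0.1213 = 3.946 + 0.4983 = 4.444 mg/L.
DO = C_s − D = 9.84 − 4.444 = 5.396 mg/L.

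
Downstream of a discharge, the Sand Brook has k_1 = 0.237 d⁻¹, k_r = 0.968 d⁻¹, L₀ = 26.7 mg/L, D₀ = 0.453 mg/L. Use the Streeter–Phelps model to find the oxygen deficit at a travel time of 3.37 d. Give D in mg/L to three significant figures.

k_1 L₀/(k_r−k_1) = 0.237×26.7/(0.968−0.237) = 6.328/0.7310 = 8.656 mg/L.
e^(−k_1 t) = e^(−0.237×3.370) = 0.4499; e^(−k_r t) = e^(−0.968×3.370) = 0.03831.
D = 8.656 × (0.4499 − 0.03831) + 0.453 × 0.03831 = 3.563 + 0.01735 = 3.580 mg/L.

D ≈ 3.58 mg/L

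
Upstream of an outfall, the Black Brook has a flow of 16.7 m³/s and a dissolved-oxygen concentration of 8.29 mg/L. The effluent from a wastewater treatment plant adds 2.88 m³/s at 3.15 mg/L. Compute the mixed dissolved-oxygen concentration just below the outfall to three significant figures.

7.53 mg/L

Flow-weighted mixing: C = (Q_r C_r + Q_w C_w)/(Q_r + Q_w)
= (16.7×8.29 + 2.88×3.15)/(16.7 + 2.88) = 147.5/19.58 = 7.534 mg/L.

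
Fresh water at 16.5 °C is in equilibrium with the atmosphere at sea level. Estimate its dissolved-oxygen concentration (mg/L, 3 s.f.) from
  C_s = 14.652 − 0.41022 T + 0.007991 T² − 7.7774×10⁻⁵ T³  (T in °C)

C_s = 14.652 − 0.41022×16.5 + 0.007991×16.5² − 7.7774×10⁻⁵×16.5³ = 9.710 mg/L.

C_s ≈ 9.71 mg/L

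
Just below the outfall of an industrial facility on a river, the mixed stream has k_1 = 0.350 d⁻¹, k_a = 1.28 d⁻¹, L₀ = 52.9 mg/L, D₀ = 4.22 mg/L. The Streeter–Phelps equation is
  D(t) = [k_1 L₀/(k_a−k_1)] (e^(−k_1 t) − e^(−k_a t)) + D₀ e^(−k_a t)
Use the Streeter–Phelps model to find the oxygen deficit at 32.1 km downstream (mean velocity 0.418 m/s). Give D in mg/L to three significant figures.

Travel time t = x/v = 32.1 km / (0.418 m/s) = 32100 m / 0.418 m/s = 76790 s = 0.8888 d.
k_1 L₀/(k_a−k_1) = 0.350×52.9/(1.28−0.350) = 18.51/0.9300 = 19.91 mg/L.
e^(−k_1 t) = e^(−0.350×0.8888) = 0.7326; e^(−k_a t) = e^(−1.28×0.8888) = 0.3206.
D = 19.91 × (0.7326 − 0.3206) + 4.22 × 0.3206 = 8.204 + 1.353 = 9.557 mg/L.

D ≈ 9.56 mg/L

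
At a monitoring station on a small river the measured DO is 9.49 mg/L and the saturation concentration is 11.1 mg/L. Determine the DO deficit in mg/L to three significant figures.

D ≈ 1.61 mg/L

D = C_s − C = 11.1 − 9.49 = 1.61 mg/L.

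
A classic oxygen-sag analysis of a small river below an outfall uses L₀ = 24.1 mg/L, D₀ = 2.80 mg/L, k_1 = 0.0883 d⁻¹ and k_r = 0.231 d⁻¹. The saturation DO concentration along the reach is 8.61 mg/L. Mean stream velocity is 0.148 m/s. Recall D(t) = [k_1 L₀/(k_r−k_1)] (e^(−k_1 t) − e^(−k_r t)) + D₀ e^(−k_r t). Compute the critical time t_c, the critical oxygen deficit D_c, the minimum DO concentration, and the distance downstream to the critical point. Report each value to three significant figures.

t_c ≈ 5.28 d; D_c ≈ 5.78 mg/L; min DO ≈ 2.83 mg/L; x_c ≈ 67.5 km

t_c = [1/(k_r−k_1)] ln[(k_r/k_1)(1 − D₀(k_r−k_1)/(k_1 L₀))]
= [1/(0.231−0.0883)] ln[(0.231/0.0883)(1 − 2.80×0.1427/(0.0883×24.1))]
= (1/0.1427) ln[2.616 × 0.8122] = 7.008 × ln(2.125) = 7.008 × 0.7537 = 5.282 d.
D_c = (k_1/k_r) L₀ e^(−k_1 t_c) = (0.0883/0.231) × 24.1 × e^(−0.0883×5.282) = 0.3823 × 24.1 × 0.6273 = 5.779 mg/L.
Minimum DO = C_s − D_c = 8.61 − 5.779 = 2.831 mg/L.
x_c = v t_c = 0.148 m/s × 5.282 d × 86400 s/d = 67540 m ≈ 67.5 km.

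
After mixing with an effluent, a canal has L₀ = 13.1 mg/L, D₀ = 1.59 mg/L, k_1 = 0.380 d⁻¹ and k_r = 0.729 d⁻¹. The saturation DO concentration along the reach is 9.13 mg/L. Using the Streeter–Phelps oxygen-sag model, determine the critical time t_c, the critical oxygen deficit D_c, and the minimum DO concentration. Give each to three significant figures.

t_c ≈ 1.53 d; D_c ≈ 3.82 mg/L; min DO ≈ 5.31 mg/L

With k_r/k_1 = 1.918 and 1 − D₀(k_r−k_1)/(k_1 L₀) = 0.8885,
t_c = ln(1.918 × 0.8885) / (0.729 − 0.380) = ln(1.705) / 0.3490 = 0.5333/0.3490 = 1.528 d.
L(t_c) = L₀ e^(−k_1 t_c) = 13.1 × 0.5595 = 7.330 mg/L, and at the critical point k_r D_c = k_1 L, so D_c = (0.380/0.729) × 7.330 = 3.821 mg/L.
Minimum DO = C_s − D_c = 9.13 − 3.821 = 5.309 mg/L.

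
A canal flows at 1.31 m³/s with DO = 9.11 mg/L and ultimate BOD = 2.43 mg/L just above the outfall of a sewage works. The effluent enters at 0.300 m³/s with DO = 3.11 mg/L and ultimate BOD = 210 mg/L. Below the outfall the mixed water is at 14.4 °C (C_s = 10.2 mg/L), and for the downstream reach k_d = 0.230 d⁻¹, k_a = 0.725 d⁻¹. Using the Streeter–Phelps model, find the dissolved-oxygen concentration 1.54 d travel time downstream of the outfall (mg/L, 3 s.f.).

DO ≈ 2.33 mg/L

Mixed DO = (1.31×9.11 + 0.300×3.11)/(1.31+0.300) = 12.87/1.610 = 7.992 mg/L.
Mixed L₀ = (1.31×2.43 + 0.300×210)/(1.610) = 66.18/1.610 = 41.11 mg/L.
Initial deficit D₀ = C_s − DO₀ = 10.2 − 7.992 = 2.208 mg/L.
D(1.54) = [0.230×41.11/(0.725−0.230)](e^(−0.230×1.54) − e^(−0.725×1.54)) + 2.208 e^(−0.725×1.54)
= 19.10 × (0.7017 − 0.3274) + 2.208 × 0.3274 = 7.872 mg/L.
DO = 10.2 − 7.872 = 2.328 mg/L.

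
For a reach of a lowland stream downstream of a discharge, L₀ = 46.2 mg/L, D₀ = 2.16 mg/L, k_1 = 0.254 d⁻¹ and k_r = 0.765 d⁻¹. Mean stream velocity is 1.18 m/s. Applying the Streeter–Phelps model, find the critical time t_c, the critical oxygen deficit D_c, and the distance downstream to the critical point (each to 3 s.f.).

With k_r/k_1 = 3.012 and 1 − D₀(k_r−k_1)/(k_1 L₀) = 0.9059,
t_c = ln(3.012 × 0.9059) / (0.765 − 0.254) = ln(2.729) / 0.5110 = 1.004/0.5110 = 1.964 d.
D_c = (k_1/k_r) L₀ e^(−k_1 t_c) = (0.254/0.765) × 46.2 × e^(−0.254×1.964) = 0.3320 × 46.2 × 0.6072 = 9.314 mg/L.
x_c = v t_c = 1.18 m/s × 1.964 d × 86400 s/d = 200300 m ≈ 200 km.

t_c ≈ 1.96 d; D_c ≈ 9.31 mg/L; x_c ≈ 200 km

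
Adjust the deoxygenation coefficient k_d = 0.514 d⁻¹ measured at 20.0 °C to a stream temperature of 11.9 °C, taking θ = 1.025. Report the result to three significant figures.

k_d ≈ 0.421 d⁻¹

k_d(T₂) = k_d(T₁) · θ^(T₂−T₁) = 0.514 × 1.025^(11.9−20.0)
= 0.514 × 1.025^-8.10 = 0.514 × 0.8187 = 0.4208 d⁻¹.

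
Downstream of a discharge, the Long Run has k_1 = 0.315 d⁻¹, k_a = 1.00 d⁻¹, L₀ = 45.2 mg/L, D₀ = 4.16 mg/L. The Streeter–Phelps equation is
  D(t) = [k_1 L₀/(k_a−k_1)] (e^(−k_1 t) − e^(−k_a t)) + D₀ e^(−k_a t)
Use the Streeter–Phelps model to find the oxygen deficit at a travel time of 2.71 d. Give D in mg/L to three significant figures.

D ≈ 7.75 mg/L

k_1 L₀/(k_a−k_1) = 0.315×45.2/(1.00−0.315) = 14.24/0.6850 = 20.79 mg/L.
e^(−k_1 t) = e^(−0.315×2.710) = 0.4259; e^(−k_a t) = e^(−1.00×2.710) = 0.06654.
D = 20.79 × (0.4259 − 0.06654) + 4.16 × 0.06654 = 7.469 + 0.2768 = 7.745 mg/L.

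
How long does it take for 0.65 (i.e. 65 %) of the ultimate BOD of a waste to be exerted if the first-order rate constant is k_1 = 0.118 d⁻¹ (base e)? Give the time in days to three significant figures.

y/L₀ = 1 − e^(−k_1 t) = 0.65 ⇒ e^(−k_1 t) = 0.350
t = −ln(0.350) / 0.118 = 1.050 / 0.118 = 8.897 d.

t ≈ 8.90 d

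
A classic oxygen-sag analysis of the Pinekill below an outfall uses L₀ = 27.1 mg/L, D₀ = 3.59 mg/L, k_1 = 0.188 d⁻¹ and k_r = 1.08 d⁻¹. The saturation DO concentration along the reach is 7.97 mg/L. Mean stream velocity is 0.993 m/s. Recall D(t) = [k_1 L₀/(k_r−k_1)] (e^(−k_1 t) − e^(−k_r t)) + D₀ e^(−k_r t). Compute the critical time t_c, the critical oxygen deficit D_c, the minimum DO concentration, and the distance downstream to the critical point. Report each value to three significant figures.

t_c = [1/(k_r−k_1)] ln[(k_r/k_1)(1 − D₀(k_r−k_1)/(k_1 L₀))]
= [1/(1.08−0.188)] ln[(1.08/0.188)(1 − 3.59×0.8920/(0.188×27.1))]
= (1/0.8920) ln[5.745 × 0.3715] = 1.121 × ln(2.134) = 1.121 × 0.7580 = 0.8497 d.
D_c = (k_1/k_r) L₀ e^(−k_1 t_c) = (0.188/1.08) × 27.1 × e^(−0.188×0.8497) = 0.1741 × 27.1 × 0.8524 = 4.021 mg/L.
Minimum DO = C_s − D_c = 7.97 − 4.021 = 3.949 mg/L.
x_c = v t_c = 0.993 m/s × 0.8497 d × 86400 s/d = 72900 m ≈ 72.9 km.

t_c ≈ 0.850 d; D_c ≈ 4.02 mg/L; min DO ≈ 3.95 mg/L; x_c ≈ 72.9 km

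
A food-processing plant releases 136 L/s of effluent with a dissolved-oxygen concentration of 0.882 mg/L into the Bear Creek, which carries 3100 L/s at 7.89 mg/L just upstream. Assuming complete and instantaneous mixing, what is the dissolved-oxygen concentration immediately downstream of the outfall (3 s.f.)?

7.60 mg/L

Flow-weighted mixing: C = (Q_r C_r + Q_w C_w)/(Q_r + Q_w)
= (3100×7.89 + 136×0.882)/(3100 + 136) = 24580/3236 = 7.595 mg/L.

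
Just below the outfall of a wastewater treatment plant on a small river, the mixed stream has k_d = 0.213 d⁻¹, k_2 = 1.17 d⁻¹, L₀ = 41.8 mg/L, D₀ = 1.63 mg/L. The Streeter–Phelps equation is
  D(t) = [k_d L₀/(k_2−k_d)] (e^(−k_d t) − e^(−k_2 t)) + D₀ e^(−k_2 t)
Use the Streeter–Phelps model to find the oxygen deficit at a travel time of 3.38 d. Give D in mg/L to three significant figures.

D ≈ 4.38 mg/L

k_d L₀/(k_2−k_d) = 0.213×41.8/(1.17−0.213) = 8.903/0.9570 = 9.303 mg/L.
e^(−k_d t) = e^(−0.213×3.380) = 0.4868; e^(−k_2 t) = e^(−1.17×3.380) = 0.01917.
D = 9.303 × (0.4868 − 0.01917) + 1.63 × 0.01917 = 4.350 + 0.03124 = 4.382 mg/L.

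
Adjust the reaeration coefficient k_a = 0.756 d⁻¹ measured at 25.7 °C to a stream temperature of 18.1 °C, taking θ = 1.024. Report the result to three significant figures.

k_a(T₂) = k_a(T₁) · θ^(T₂−T₁) = 0.756 × 1.024^(18.1−25.7)
= 0.756 × 1.024^-7.60 = 0.756 × 0.8351 = 0.6313 d⁻¹.

k_a ≈ 0.631 d⁻¹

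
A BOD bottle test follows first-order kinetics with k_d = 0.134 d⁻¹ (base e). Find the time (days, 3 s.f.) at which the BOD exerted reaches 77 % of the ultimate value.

y/L₀ = 1 − e^(−k_d t) = 0.77 ⇒ e^(−k_d t) = 0.230
t = −ln(0.230) / 0.134 = 1.470 / 0.134 = 10.97 d.

t ≈ 11.0 d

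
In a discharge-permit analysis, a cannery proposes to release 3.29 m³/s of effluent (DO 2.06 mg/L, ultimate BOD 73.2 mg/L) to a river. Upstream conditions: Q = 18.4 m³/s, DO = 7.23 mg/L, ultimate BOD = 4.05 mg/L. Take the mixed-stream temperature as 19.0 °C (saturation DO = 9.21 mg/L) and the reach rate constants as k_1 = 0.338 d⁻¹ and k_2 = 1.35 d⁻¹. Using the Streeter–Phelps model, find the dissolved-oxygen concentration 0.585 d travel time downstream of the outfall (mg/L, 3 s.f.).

DO ≈ 6.17 mg/L

Mixed DO = (18.4×7.23 + 3.29×2.06)/(18.4+3.29) = 139.8/21.69 = 6.446 mg/L.
Mixed L₀ = (18.4×4.05 + 3.29×73.2)/(21.69) = 315.3/21.69 = 14.54 mg/L.
Initial deficit D₀ = C_s − DO₀ = 9.21 − 6.446 = 2.764 mg/L.
D(0.585) = [0.338×14.54/(1.35−0.338)](e^(−0.338×0.585) − e^(−1.35×0.585)) + 2.764 e^(−1.35×0.585)
= 4.856 × (0.8206 − 0.4540) + 2.764 × 0.4540 = 3.035 mg/L.
DO = 9.21 − 3.035 = 6.175 mg/L.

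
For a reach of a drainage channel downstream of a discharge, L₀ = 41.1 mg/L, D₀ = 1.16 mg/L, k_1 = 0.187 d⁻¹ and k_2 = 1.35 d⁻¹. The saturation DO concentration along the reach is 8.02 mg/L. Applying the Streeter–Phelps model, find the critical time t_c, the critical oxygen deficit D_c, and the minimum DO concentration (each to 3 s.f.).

With k_2/k_1 = 7.219 and 1 − D₀(k_2−k_1)/(k_1 L₀) = 0.8245,
t_c = ln(7.219 × 0.8245) / (1.35 − 0.187) = ln(5.952) / 1.163 = 1.784/1.163 = 1.534 d.
L(t_c) = L₀ e^(−k_1 t_c) = 41.1 × 0.7507 = 30.85 mg/L, and at the critical point k_2 D_c = k_1 L, so D_c = (0.187/1.35) × 30.85 = 4.274 mg/L.
Minimum DO = C_s − D_c = 8.02 − 4.274 = 3.746 mg/L.

t_c ≈ 1.53 d; D_c ≈ 4.27 mg/L; min DO ≈ 3.75 mg/L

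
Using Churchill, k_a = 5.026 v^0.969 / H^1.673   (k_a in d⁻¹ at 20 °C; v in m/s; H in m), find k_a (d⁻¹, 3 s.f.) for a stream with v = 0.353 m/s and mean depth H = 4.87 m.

k_a = 5.026 × 0.353^0.969 / 4.87^1.673 = 5.026 × 0.3646 / 14.13 = 0.1297 d⁻¹.

k_a ≈ 0.130 d⁻¹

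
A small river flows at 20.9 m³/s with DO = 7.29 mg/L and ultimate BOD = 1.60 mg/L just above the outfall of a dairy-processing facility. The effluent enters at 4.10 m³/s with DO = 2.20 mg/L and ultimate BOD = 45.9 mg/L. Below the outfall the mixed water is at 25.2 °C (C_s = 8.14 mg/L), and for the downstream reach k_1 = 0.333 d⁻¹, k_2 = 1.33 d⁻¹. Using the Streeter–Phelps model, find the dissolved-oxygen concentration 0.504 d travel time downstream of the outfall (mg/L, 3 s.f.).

DO ≈ 6.29 mg/L

Mixed DO = (20.9×7.29 + 4.10×2.20)/(20.9+4.10) = 161.4/25.00 = 6.455 mg/L.
Mixed L₀ = (20.9×1.60 + 4.10×45.9)/(25.00) = 221.6/25.00 = 8.865 mg/L.
Initial deficit D₀ = C_s − DO₀ = 8.14 − 6.455 = 1.685 mg/L.
D(0.504) = [0.333×8.865/(1.33−0.333)](e^(−0.333×0.504) − e^(−1.33×0.504)) + 1.685 e^(−1.33×0.504)
= 2.961 × (0.8455 − 0.5115) + 1.685 × 0.5115 = 1.851 mg/L.
DO = 8.14 − 1.851 = 6.289 mg/L.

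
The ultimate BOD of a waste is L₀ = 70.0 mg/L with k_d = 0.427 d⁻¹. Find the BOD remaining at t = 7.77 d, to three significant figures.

L ≈ 2.54 mg/L

L_t = L₀ e^(−k_d t) = 70.0 × e^(−0.427×7.77) = 70.0 × 0.03623 = 2.536 mg/L.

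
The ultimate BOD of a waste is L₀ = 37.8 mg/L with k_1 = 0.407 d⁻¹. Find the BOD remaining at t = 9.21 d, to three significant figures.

L ≈ 0.890 mg/L

L_t = L₀ e^(−k_1 t) = 37.8 × e^(−0.407×9.21) = 37.8 × 0.02355 = 0.8903 mg/L.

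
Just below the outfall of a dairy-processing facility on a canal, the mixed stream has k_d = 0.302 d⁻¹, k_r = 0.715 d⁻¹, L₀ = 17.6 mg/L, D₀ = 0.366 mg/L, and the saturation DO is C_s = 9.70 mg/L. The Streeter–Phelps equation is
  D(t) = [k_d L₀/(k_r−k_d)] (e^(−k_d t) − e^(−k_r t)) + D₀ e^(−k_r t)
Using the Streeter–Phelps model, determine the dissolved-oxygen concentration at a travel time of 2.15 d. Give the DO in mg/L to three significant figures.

k_d L₀/(k_r−k_d) = 0.302×17.6/(0.715−0.302) = 5.315/0.4130 = 12.87 mg/L.
e^(−k_d t) = e^(−0.302×2.150) = 0.5224; e^(−k_r t) = e^(−0.715×2.150) = 0.2150.
D = 12.87 × (0.5224 − 0.2150) + 0.366 × 0.2150 = 3.957 + 0.07868 = 4.035 mg/L.
DO = C_s − D = 9.70 − 4.035 = 5.665 mg/L.

DO ≈ 5.66 mg/L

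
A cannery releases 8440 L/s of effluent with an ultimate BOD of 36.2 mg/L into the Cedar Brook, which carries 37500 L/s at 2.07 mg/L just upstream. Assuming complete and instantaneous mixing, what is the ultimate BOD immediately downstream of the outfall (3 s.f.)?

8.34 mg/L

Flow-weighted mixing: C = (Q_r C_r + Q_w C_w)/(Q_r + Q_w)
= (37500×2.07 + 8440×36.2)/(37500 + 8440) = 383200/45940 = 8.340 mg/L.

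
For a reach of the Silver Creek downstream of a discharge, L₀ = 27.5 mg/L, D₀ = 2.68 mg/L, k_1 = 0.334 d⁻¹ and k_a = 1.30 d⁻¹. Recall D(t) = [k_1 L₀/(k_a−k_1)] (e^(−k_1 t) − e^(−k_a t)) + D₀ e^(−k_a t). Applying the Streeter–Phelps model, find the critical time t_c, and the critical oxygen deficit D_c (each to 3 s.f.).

t_c ≈ 1.06 d; D_c ≈ 4.95 mg/L

t_c = [1/(k_a−k_1)] ln[(k_a/k_1)(1 − D₀(k_a−k_1)/(k_1 L₀))]
= [1/(1.30−0.334)] ln[(1.30/0.334)(1 − 2.68×0.9660/(0.334×27.5))]
= (1/0.9660) ln[3.892 × 0.7181] = 1.035 × ln(2.795) = 1.035 × 1.028 = 1.064 d.
D_c = (k_1/k_a) L₀ e^(−k_1 t_c) = (0.334/1.30) × 27.5 × e^(−0.334×1.064) = 0.2569 × 27.5 × 0.7009 = 4.952 mg/L.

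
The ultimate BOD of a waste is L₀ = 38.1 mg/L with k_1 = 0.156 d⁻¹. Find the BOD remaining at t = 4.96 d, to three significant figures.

L ≈ 17.6 mg/L

L_t = L₀ e^(−k_1 t) = 38.1 × e^(−0.156×4.96) = 38.1 × 0.4613 = 17.57 mg/L.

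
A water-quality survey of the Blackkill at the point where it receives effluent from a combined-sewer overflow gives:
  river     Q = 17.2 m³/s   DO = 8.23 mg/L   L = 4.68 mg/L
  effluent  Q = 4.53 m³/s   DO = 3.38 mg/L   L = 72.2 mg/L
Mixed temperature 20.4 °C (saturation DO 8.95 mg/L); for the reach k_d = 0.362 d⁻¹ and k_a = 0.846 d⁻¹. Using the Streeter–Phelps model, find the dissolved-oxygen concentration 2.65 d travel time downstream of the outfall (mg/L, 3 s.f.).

Mixed DO = (17.2×8.23 + 4.53×3.38)/(17.2+4.53) = 156.9/21.73 = 7.219 mg/L.
Mixed L₀ = (17.2×4.68 + 4.53×72.2)/(21.73) = 407.6/21.73 = 18.76 mg/L.
Initial deficit D₀ = C_s − DO₀ = 8.95 − 7.219 = 1.731 mg/L.
D(2.65) = [0.362×18.76/(0.846−0.362)](e^(−0.362×2.65) − e^(−0.846×2.65)) + 1.731 e^(−0.846×2.65)
= 14.03 × (0.3832 − 0.1063) + 1.731 × 0.1063 = 4.068 mg/L.
DO = 8.95 − 4.068 = 4.882 mg/L.

DO ≈ 4.88 mg/L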